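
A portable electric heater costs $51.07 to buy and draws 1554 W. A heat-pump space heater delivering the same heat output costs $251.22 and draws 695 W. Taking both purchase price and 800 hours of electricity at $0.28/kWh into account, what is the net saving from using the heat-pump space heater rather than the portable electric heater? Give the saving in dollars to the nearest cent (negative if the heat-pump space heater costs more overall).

portable electric heater: $51.07 + (1554/1000) kW × 800 h × $0.28 = $51.07 + $348.096 = $399.166
heat-pump space heater: $251.22 + (695/1000) kW × 800 h × $0.28 = $251.22 + $155.68 = $406.9
Saving = $399.166 − $406.9 = −$7.734 → -$7.73

-$7.73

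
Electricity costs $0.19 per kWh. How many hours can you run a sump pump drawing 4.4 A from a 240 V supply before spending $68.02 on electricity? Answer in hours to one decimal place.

Power = 4.4 A × 240 V = 1056 W = 1.056 kW
Energy available = $68.02 ÷ $0.19/kWh = 358 kWh
Hours = 358 kWh ÷ 1.056 kW = 339.0 h

339.0 h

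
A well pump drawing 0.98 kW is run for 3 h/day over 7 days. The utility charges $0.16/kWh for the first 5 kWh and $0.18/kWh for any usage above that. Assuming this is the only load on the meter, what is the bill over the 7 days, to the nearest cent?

$3.60

Runtime = 3 h/day × 7 days = 21 h
Energy = 0.98 kW × 21 h = 20.58 kWh
Tier 1 (0–5 kWh): 5 × $0.16 = $0.8
Above 5 kWh: 15.58 × $0.18 = $2.8044
Bill = $3.60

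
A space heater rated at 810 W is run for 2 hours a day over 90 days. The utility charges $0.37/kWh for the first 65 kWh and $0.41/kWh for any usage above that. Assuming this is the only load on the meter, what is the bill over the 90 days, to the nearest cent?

$57.18

Runtime = 2 h/day × 90 days = 180 h
Energy = 0.81 kW × 180 h = 145.8 kWh
Tier 1 (0–65 kWh): 65 × $0.37 = $24.05
Above 65 kWh: 80.8 × $0.41 = $33.128
Bill = $57.18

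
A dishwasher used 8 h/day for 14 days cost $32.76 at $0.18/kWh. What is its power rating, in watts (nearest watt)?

Energy = $32.76 ÷ $0.18/kWh = 182 kWh
Runtime = 8 h/day × 14 days = 112 h
Power = 182 kWh ÷ 112 h = 1.625 kW = 1625 W

1625 W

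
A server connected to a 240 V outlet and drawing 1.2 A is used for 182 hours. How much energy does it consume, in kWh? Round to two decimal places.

Power = 1.2 A × 240 V = 288 W = 0.288 kW
Energy = 0.288 kW × 182 h = 52.416 kWh ≈ 52.42 kWh

52.42 kWh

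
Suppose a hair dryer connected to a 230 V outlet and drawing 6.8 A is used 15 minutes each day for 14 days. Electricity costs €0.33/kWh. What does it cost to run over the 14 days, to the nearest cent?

Power = 6.8 A × 230 V = 1564 W = 1.564 kW
Runtime = 15 min × 14 = 210 min = 3.5 h
Energy = 1.564 kW × 3.5 h = 5.474 kWh
Cost = 5.474 kWh × €0.33/kWh = €1.81

€1.81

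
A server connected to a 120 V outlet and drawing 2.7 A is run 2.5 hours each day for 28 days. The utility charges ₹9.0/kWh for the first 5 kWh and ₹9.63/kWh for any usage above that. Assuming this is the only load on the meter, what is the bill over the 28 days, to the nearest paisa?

₹215.26

Power = 2.7 A × 120 V = 324 W = 0.324 kW
Runtime = 2.5 h/day × 28 days = 70 h
Energy = 0.324 kW × 70 h = 22.68 kWh
Tier 1 (0–5 kWh): 5 × ₹9.0 = ₹45
Above 5 kWh: 17.68 × ₹9.63 = ₹170.2584
Bill = ₹215.26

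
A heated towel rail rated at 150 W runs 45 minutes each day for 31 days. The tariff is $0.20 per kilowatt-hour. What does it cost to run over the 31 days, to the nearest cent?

Runtime = 45 min × 31 = 1395 min = 23.25 h
Energy = 0.15 kW × 23.25 h = 3.4875 kWh
Cost = 3.4875 kWh × $0.20/kWh = $0.70

$0.70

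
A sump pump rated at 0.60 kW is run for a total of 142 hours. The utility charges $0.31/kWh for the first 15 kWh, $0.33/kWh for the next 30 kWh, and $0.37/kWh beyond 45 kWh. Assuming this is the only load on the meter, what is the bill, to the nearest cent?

Energy = 0.6 kW × 142 h = 85.2 kWh
Tier 1 (0–15 kWh): 15 × $0.31 = $4.65
Tier 2 (15–45 kWh): 30 × $0.33 = $9.9
Above 45 kWh: 40.2 × $0.37 = $14.874
Bill = $29.42

$29.42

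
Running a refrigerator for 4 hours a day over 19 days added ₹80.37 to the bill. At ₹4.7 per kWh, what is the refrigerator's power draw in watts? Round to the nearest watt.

225 W

Energy = ₹80.37 ÷ ₹4.7/kWh = 17.1 kWh
Runtime = 4 h/day × 19 days = 76 h
Power = 17.1 kWh ÷ 76 h = 0.225 kW = 225 W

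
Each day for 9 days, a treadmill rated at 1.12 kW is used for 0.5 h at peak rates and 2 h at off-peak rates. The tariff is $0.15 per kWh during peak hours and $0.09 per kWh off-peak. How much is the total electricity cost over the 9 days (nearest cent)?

Peak energy = 1.12 kW × 0.5 h × 9 = 5.04 kWh
Off-peak energy = 1.12 kW × 2 h × 9 = 20.16 kWh
Cost = 5.04 × $0.15 + 20.16 × $0.09 = $0.756 + $1.8144 = $2.57

$2.57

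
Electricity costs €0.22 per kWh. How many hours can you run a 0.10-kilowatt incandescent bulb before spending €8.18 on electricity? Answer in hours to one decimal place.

371.8 h

Energy available = €8.18 ÷ €0.22/kWh = 37.1818 kWh
Hours = 37.1818 kWh ÷ 0.1 kW = 371.8 h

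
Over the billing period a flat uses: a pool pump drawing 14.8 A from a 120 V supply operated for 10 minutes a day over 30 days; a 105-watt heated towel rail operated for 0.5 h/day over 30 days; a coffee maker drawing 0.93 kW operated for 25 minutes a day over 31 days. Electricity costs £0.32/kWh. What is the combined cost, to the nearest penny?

£7.19

pool pump: Power = 14.8 A × 120 V = 1776 W = 1.776 kW
pool pump: Runtime = 10 min × 30 = 300 min = 5 h
pool pump: 1.776 kW × 5 h = 8.88 kWh
heated towel rail: Runtime = 0.5 h/day × 30 days = 15 h
heated towel rail: 0.105 kW × 15 h = 1.575 kWh
coffee maker: Runtime = 25 min × 31 = 775 min = 12.916666… h
coffee maker: 0.93 kW × 12.916666… h = 12.0125 kWh
Total energy = 22.4675 kWh
Cost = 22.4675 × £0.32 = £7.19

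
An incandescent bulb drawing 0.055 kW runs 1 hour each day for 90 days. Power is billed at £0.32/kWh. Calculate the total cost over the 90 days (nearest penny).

£1.58

Runtime = 1 h/day × 90 days = 90 h
Energy = 0.055 kW × 90 h = 4.95 kWh
Cost = 4.95 kWh × £0.32/kWh = £1.58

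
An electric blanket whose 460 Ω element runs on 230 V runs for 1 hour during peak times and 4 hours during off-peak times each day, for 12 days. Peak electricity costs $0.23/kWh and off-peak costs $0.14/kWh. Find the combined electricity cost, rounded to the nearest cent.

Power = V²/R = 230²/460 = 115 W = 0.115 kW
Peak energy = 0.115 kW × 1 h × 12 = 1.38 kWh
Off-peak energy = 0.115 kW × 4 h × 12 = 5.52 kWh
Cost = 1.38 × $0.23 + 5.52 × $0.14 = $0.3174 + $0.7728 = $1.09

$1.09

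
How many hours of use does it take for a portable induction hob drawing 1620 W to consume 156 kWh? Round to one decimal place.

96.3 h

Hours = 156 kWh ÷ 1.62 kW = 96.3 h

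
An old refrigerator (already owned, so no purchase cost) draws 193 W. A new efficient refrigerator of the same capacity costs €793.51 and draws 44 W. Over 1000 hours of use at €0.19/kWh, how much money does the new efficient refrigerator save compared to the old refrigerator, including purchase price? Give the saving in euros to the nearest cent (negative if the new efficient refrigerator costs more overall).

old refrigerator: €0.00 + (193/1000) kW × 1000 h × €0.19 = €0.00 + €36.67 = €36.67
new efficient refrigerator: €793.51 + (44/1000) kW × 1000 h × €0.19 = €793.51 + €8.36 = €801.87
Saving = €36.67 − €801.87 = −€765.2

-€765.20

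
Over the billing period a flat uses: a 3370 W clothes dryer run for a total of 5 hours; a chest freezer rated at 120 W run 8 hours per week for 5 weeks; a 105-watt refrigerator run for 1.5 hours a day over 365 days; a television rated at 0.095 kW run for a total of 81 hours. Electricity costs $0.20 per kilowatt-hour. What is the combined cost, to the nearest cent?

$17.37

clothes dryer: 3.37 kW × 5 h = 16.85 kWh
chest freezer: Runtime = 8 h/week × 5 weeks = 40 h
chest freezer: 0.12 kW × 40 h = 4.8 kWh
refrigerator: Runtime = 1.5 h/day × 365 days = 547.5 h
refrigerator: 0.105 kW × 547.5 h = 57.4875 kWh
television: 0.095 kW × 81 h = 7.695 kWh
Total energy = 86.8325 kWh
Cost = 86.8325 × $0.20 = $17.37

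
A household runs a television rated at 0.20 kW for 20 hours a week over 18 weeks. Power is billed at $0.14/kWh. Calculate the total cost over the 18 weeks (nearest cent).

$10.08

Runtime = 20 h/week × 18 weeks = 360 h
Energy = 0.2 kW × 360 h = 72 kWh
Cost = 72 kWh × $0.14/kWh = $10.08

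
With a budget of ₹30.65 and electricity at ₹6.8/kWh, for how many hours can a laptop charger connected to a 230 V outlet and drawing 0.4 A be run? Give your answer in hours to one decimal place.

Power = 0.4 A × 230 V = 92 W = 0.092 kW
Energy available = ₹30.65 ÷ ₹6.8/kWh = 4.5074 kWh
Hours = 4.5074 kWh ÷ 0.092 kW = 49.0 h

49.0 h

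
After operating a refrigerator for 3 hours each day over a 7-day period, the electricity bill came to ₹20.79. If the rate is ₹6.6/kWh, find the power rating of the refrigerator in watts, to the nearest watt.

Energy = ₹20.79 ÷ ₹6.6/kWh = 3.15 kWh
Runtime = 3 h/day × 7 days = 21 h
Power = 3.15 kWh ÷ 21 h = 0.15 kW = 150 W

150 W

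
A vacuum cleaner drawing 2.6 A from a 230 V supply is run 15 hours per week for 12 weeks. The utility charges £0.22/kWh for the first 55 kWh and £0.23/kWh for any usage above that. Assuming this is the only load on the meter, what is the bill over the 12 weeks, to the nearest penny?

Power = 2.6 A × 230 V = 598 W = 0.598 kW
Runtime = 15 h/week × 12 weeks = 180 h
Energy = 0.598 kW × 180 h = 107.64 kWh
Tier 1 (0–55 kWh): 55 × £0.22 = £12.1
Above 55 kWh: 52.64 × £0.23 = £12.1072
Bill = £24.21

£24.21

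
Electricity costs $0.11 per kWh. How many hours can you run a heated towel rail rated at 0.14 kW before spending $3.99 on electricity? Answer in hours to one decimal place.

259.1 h

Energy available = $3.99 ÷ $0.11/kWh = 36.2727 kWh
Hours = 36.2727 kWh ÷ 0.14 kW = 259.1 h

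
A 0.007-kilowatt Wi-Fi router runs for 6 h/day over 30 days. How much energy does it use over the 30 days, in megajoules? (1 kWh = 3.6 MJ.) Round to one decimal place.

Runtime = 6 h/day × 30 days = 180 h
Energy = 0.007 kW × 180 h = 1.26 kWh
= 1.26 × 3.6 MJ = 4.5 MJ

4.5 MJ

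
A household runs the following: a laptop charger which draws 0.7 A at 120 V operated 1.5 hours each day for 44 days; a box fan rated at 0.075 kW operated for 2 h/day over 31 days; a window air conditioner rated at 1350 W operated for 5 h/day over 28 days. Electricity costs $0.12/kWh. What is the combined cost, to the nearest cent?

$23.90

laptop charger: Power = 0.7 A × 120 V = 84 W = 0.084 kW
laptop charger: Runtime = 1.5 h/day × 44 days = 66 h
laptop charger: 0.084 kW × 66 h = 5.544 kWh
box fan: Runtime = 2 h/day × 31 days = 62 h
box fan: 0.075 kW × 62 h = 4.65 kWh
window air conditioner: Runtime = 5 h/day × 28 days = 140 h
window air conditioner: 1.35 kW × 140 h = 189 kWh
Total energy = 199.194 kWh
Cost = 199.194 × $0.12 = $23.90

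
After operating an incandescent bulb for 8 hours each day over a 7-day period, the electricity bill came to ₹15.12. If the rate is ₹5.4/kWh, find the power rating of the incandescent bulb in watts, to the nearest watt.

Energy = ₹15.12 ÷ ₹5.4/kWh = 2.8 kWh
Runtime = 8 h/day × 7 days = 56 h
Power = 2.8 kWh ÷ 56 h = 0.05 kW = 50 W

50 W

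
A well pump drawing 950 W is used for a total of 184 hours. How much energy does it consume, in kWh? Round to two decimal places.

Energy = 0.95 kW × 184 h = 174.8 kWh

174.80 kWh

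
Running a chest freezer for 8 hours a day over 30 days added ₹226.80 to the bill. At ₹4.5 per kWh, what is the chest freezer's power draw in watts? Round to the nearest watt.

Energy = ₹226.80 ÷ ₹4.5/kWh = 50.4 kWh
Runtime = 8 h/day × 30 days = 240 h
Power = 50.4 kWh ÷ 240 h = 0.21 kW = 210 W

210 W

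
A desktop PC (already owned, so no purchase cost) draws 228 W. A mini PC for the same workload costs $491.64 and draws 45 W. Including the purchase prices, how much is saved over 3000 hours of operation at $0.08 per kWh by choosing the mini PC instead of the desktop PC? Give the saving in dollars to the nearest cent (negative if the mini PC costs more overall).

desktop PC: $0.00 + (228/1000) kW × 3000 h × $0.08 = $0.00 + $54.72 = $54.72
mini PC: $491.64 + (45/1000) kW × 3000 h × $0.08 = $491.64 + $10.8 = $502.44
Saving = $54.72 − $502.44 = −$447.72

-$447.72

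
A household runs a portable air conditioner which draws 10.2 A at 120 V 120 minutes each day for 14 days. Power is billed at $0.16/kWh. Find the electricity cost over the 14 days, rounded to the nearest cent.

$5.48

Power = 10.2 A × 120 V = 1224 W = 1.224 kW
Runtime = 120 min × 14 = 1680 min = 28 h
Energy = 1.224 kW × 28 h = 34.272 kWh
Cost = 34.272 kWh × $0.16/kWh = $5.48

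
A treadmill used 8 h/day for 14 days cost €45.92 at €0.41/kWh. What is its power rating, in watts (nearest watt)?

1000 W

Energy = €45.92 ÷ €0.41/kWh = 112 kWh
Runtime = 8 h/day × 14 days = 112 h
Power = 112 kWh ÷ 112 h = 1 kW = 1000 W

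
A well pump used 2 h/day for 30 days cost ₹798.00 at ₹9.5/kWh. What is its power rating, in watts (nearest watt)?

1400 W

Energy = ₹798.00 ÷ ₹9.5/kWh = 84 kWh
Runtime = 2 h/day × 30 days = 60 h
Power = 84 kWh ÷ 60 h = 1.4 kW = 1400 W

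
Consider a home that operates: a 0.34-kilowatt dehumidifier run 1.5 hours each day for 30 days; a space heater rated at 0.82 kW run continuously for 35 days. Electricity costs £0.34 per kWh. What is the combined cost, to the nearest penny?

£239.39

dehumidifier: Runtime = 1.5 h/day × 30 days = 45 h
dehumidifier: 0.34 kW × 45 h = 15.3 kWh
space heater: Runtime = 24 h × 35 = 840 h
space heater: 0.82 kW × 840 h = 688.8 kWh
Total energy = 704.1 kWh
Cost = 704.1 × £0.34 = £239.39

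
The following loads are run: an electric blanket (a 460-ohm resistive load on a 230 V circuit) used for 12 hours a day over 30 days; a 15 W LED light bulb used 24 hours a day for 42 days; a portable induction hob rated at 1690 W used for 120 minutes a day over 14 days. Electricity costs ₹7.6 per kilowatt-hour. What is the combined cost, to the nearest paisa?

₹789.18

electric blanket: Power = V²/R = 230²/460 = 115 W = 0.115 kW
electric blanket: Runtime = 12 h/day × 30 days = 360 h
electric blanket: 0.115 kW × 360 h = 41.4 kWh
LED light bulb: Runtime = 24 h × 42 = 1008 h
LED light bulb: 0.015 kW × 1008 h = 15.12 kWh
portable induction hob: Runtime = 120 min × 14 = 1680 min = 28 h
portable induction hob: 1.69 kW × 28 h = 47.32 kWh
Total energy = 103.84 kWh
Cost = 103.84 × ₹7.6 = ₹789.18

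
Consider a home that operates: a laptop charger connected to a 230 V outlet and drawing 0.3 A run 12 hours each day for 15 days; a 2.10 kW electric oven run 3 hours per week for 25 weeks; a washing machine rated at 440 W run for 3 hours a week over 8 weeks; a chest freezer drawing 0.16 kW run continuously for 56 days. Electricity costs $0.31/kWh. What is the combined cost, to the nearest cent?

$122.61

laptop charger: Power = 0.3 A × 230 V = 69 W = 0.069 kW
laptop charger: Runtime = 12 h/day × 15 days = 180 h
laptop charger: 0.069 kW × 180 h = 12.42 kWh
electric oven: Runtime = 3 h/week × 25 weeks = 75 h
electric oven: 2.1 kW × 75 h = 157.5 kWh
washing machine: Runtime = 3 h/week × 8 weeks = 24 h
washing machine: 0.44 kW × 24 h = 10.56 kWh
chest freezer: Runtime = 24 h × 56 = 1344 h
chest freezer: 0.16 kW × 1344 h = 215.04 kWh
Total energy = 395.52 kWh
Cost = 395.52 × $0.31 = $122.61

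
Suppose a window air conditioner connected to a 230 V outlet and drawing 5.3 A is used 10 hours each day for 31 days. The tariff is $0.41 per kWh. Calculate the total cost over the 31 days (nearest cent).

Power = 5.3 A × 230 V = 1219 W = 1.219 kW
Runtime = 10 h/day × 31 days = 310 h
Energy = 1.219 kW × 310 h = 377.89 kWh
Cost = 377.89 kWh × $0.41/kWh = $154.93

$154.93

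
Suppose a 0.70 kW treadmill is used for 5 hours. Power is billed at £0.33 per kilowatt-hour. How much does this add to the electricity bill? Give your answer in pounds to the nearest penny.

Energy = 0.7 kW × 5 h = 3.5 kWh
Cost = 3.5 kWh × £0.33/kWh = £1.16

£1.16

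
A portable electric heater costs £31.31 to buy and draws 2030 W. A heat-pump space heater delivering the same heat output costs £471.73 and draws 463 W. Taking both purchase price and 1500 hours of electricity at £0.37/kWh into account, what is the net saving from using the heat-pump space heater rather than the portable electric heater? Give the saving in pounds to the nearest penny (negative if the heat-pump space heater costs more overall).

portable electric heater: £31.31 + (2030/1000) kW × 1500 h × £0.37 = £31.31 + £1126.65 = £1157.96
heat-pump space heater: £471.73 + (463/1000) kW × 1500 h × £0.37 = £471.73 + £256.965 = £728.695
Saving = £1157.96 − £728.695 = £429.265 → £429.27

£429.27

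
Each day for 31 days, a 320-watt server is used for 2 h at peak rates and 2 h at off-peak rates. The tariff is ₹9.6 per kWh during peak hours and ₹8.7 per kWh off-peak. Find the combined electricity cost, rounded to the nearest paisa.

Peak energy = 0.32 kW × 2 h × 31 = 19.84 kWh
Off-peak energy = 0.32 kW × 2 h × 31 = 19.84 kWh
Cost = 19.84 × ₹9.6 + 19.84 × ₹8.7 = ₹190.464 + ₹172.608 = ₹363.07

₹363.07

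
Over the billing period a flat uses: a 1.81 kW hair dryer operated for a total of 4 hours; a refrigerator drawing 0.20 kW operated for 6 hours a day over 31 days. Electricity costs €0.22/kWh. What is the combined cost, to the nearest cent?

€9.78

hair dryer: 1.81 kW × 4 h = 7.24 kWh
refrigerator: Runtime = 6 h/day × 31 days = 186 h
refrigerator: 0.2 kW × 186 h = 37.2 kWh
Total energy = 44.44 kWh
Cost = 44.44 × €0.22 = €9.78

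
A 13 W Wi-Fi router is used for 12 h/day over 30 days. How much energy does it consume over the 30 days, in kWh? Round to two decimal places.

4.68 kWh

Runtime = 12 h/day × 30 days = 360 h
Energy = 0.013 kW × 360 h = 4.68 kWh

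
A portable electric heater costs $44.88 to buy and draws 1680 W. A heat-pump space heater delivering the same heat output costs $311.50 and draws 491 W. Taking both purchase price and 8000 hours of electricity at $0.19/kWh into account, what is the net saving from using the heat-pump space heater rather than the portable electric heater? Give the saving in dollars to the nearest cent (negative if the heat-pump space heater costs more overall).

$1540.66

portable electric heater: $44.88 + (1680/1000) kW × 8000 h × $0.19 = $44.88 + $2553.6 = $2598.48
heat-pump space heater: $311.50 + (491/1000) kW × 8000 h × $0.19 = $311.50 + $746.32 = $1057.82
Saving = $2598.48 − $1057.82 = $1540.66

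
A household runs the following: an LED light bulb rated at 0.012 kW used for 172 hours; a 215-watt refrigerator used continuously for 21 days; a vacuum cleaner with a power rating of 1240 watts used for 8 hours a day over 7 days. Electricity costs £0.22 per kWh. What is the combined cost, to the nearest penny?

£39.57

LED light bulb: 0.012 kW × 172 h = 2.064 kWh
refrigerator: Runtime = 24 h × 21 = 504 h
refrigerator: 0.215 kW × 504 h = 108.36 kWh
vacuum cleaner: Runtime = 8 h/day × 7 days = 56 h
vacuum cleaner: 1.24 kW × 56 h = 69.44 kWh
Total energy = 179.864 kWh
Cost = 179.864 × £0.22 = £39.57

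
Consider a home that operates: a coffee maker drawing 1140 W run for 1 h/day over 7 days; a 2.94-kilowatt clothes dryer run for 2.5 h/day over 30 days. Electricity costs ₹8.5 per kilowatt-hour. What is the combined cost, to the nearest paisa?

coffee maker: Runtime = 1 h/day × 7 days = 7 h
coffee maker: 1.14 kW × 7 h = 7.98 kWh
clothes dryer: Runtime = 2.5 h/day × 30 days = 75 h
clothes dryer: 2.94 kW × 75 h = 220.5 kWh
Total energy = 228.48 kWh
Cost = 228.48 × ₹8.5 = ₹1942.08

₹1942.08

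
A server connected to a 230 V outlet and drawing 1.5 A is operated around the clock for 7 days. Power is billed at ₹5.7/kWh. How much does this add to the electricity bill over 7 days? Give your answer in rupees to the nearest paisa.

₹330.37

Power = 1.5 A × 230 V = 345 W = 0.345 kW
Runtime = 24 h × 7 = 168 h
Energy = 0.345 kW × 168 h = 57.96 kWh
Cost = 57.96 kWh × ₹5.7/kWh = ₹330.37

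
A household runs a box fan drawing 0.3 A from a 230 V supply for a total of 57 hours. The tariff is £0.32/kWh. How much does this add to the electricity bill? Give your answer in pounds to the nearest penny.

£1.26

Power = 0.3 A × 230 V = 69 W = 0.069 kW
Energy = 0.069 kW × 57 h = 3.933 kWh
Cost = 3.933 kWh × £0.32/kWh = £1.26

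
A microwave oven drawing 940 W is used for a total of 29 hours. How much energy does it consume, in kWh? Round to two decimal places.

27.26 kWh

Energy = 0.94 kW × 29 h = 27.26 kWh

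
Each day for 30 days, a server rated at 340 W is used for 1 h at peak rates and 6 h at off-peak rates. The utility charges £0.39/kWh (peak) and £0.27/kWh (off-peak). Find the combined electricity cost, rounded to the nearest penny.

Peak energy = 0.34 kW × 1 h × 30 = 10.2 kWh
Off-peak energy = 0.34 kW × 6 h × 30 = 61.2 kWh
Cost = 10.2 × £0.39 + 61.2 × £0.27 = £3.978 + £16.524 = £20.50

£20.50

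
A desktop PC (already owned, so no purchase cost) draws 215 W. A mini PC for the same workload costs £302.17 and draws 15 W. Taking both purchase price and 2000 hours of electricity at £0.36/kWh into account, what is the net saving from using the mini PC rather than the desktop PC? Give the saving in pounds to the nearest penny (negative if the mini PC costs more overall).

desktop PC: £0.00 + (215/1000) kW × 2000 h × £0.36 = £0.00 + £154.8 = £154.8
mini PC: £302.17 + (15/1000) kW × 2000 h × £0.36 = £302.17 + £10.8 = £312.97
Saving = £154.8 − £312.97 = −£158.17

-£158.17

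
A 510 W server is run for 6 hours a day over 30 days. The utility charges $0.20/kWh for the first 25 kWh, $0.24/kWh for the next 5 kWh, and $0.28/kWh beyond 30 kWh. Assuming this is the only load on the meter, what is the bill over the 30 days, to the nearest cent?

Runtime = 6 h/day × 30 days = 180 h
Energy = 0.51 kW × 180 h = 91.8 kWh
Tier 1 (0–25 kWh): 25 × $0.20 = $5
Tier 2 (25–30 kWh): 5 × $0.24 = $1.2
Above 30 kWh: 61.8 × $0.28 = $17.304
Bill = $23.50

$23.50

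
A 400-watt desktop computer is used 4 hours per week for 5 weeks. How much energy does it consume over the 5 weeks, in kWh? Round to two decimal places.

8.00 kWh

Runtime = 4 h/week × 5 weeks = 20 h
Energy = 0.4 kW × 20 h = 8 kWh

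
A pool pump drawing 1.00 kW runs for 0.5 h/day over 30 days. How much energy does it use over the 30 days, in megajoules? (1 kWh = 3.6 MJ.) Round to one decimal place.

Runtime = 0.5 h/day × 30 days = 15 h
Energy = 1 kW × 15 h = 15 kWh
= 15 × 3.6 MJ = 54.0 MJ

54.0 MJ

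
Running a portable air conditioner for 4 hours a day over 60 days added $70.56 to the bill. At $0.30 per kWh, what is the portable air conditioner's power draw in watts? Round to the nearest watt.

980 W

Energy = $70.56 ÷ $0.30/kWh = 235.2 kWh
Runtime = 4 h/day × 60 days = 240 h
Power = 235.2 kWh ÷ 240 h = 0.98 kW = 980 W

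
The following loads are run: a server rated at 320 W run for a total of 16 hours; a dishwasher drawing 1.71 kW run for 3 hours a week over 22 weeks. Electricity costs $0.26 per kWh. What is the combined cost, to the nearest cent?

$30.67

server: 0.32 kW × 16 h = 5.12 kWh
dishwasher: Runtime = 3 h/week × 22 weeks = 66 h
dishwasher: 1.71 kW × 66 h = 112.86 kWh
Total energy = 117.98 kWh
Cost = 117.98 × $0.26 = $30.67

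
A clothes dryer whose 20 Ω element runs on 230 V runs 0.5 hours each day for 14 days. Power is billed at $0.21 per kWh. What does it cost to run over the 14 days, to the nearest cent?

Power = V²/R = 230²/20 = 2645 W = 2.645 kW
Runtime = 0.5 h/day × 14 days = 7 h
Energy = 2.645 kW × 7 h = 18.515 kWh
Cost = 18.515 kWh × $0.21/kWh = $3.89

$3.89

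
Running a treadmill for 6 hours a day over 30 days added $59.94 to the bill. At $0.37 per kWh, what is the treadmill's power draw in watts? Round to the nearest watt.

900 W

Energy = $59.94 ÷ $0.37/kWh = 162 kWh
Runtime = 6 h/day × 30 days = 180 h
Power = 162 kWh ÷ 180 h = 0.9 kW = 900 W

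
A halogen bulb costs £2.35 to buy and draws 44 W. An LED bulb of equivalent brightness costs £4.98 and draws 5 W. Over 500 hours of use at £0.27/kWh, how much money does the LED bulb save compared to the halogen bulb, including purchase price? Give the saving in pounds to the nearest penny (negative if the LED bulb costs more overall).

£2.64

halogen bulb: £2.35 + (44/1000) kW × 500 h × £0.27 = £2.35 + £5.94 = £8.29
LED bulb: £4.98 + (5/1000) kW × 500 h × £0.27 = £4.98 + £0.675 = £5.655
Saving = £8.29 − £5.655 = £2.635 → £2.64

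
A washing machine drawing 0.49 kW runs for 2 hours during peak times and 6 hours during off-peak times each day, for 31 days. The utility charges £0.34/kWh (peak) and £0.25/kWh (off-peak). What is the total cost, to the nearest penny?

Peak energy = 0.49 kW × 2 h × 31 = 30.38 kWh
Off-peak energy = 0.49 kW × 6 h × 31 = 91.14 kWh
Cost = 30.38 × £0.34 + 91.14 × £0.25 = £10.3292 + £22.785 = £33.11

£33.11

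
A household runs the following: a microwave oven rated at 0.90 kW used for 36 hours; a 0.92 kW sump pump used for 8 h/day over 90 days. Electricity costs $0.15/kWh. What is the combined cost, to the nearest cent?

microwave oven: 0.9 kW × 36 h = 32.4 kWh
sump pump: Runtime = 8 h/day × 90 days = 720 h
sump pump: 0.92 kW × 720 h = 662.4 kWh
Total energy = 694.8 kWh
Cost = 694.8 × $0.15 = $104.22

$104.22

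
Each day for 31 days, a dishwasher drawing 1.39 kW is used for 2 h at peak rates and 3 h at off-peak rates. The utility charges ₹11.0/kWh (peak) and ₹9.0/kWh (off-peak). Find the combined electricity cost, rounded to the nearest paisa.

Peak energy = 1.39 kW × 2 h × 31 = 86.18 kWh
Off-peak energy = 1.39 kW × 3 h × 31 = 129.27 kWh
Cost = 86.18 × ₹11.0 + 129.27 × ₹9.0 = ₹947.98 + ₹1163.43 = ₹2111.41

₹2111.41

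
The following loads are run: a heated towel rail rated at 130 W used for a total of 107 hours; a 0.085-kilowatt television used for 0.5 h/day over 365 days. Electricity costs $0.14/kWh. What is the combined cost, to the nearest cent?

$4.12

heated towel rail: 0.13 kW × 107 h = 13.91 kWh
television: Runtime = 0.5 h/day × 365 days = 182.5 h
television: 0.085 kW × 182.5 h = 15.5125 kWh
Total energy = 29.4225 kWh
Cost = 29.4225 × $0.14 = $4.12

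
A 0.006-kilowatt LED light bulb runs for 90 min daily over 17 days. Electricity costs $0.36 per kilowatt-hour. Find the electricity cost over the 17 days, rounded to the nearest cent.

Runtime = 90 min × 17 = 1530 min = 25.5 h
Energy = 0.006 kW × 25.5 h = 0.153 kWh
Cost = 0.153 kWh × $0.36/kWh = $0.06

$0.06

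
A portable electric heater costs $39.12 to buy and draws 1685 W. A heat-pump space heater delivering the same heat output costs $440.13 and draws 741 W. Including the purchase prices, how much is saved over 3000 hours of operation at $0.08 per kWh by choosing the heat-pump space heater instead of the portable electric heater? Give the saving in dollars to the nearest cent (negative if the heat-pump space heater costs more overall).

portable electric heater: $39.12 + (1685/1000) kW × 3000 h × $0.08 = $39.12 + $404.4 = $443.52
heat-pump space heater: $440.13 + (741/1000) kW × 3000 h × $0.08 = $440.13 + $177.84 = $617.97
Saving = $443.52 − $617.97 = −$174.45

-$174.45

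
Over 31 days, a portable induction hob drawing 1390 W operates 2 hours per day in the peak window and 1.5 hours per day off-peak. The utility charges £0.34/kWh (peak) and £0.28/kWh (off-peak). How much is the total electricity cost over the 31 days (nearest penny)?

£47.40

Peak energy = 1.39 kW × 2 h × 31 = 86.18 kWh
Off-peak energy = 1.39 kW × 1.5 h × 31 = 64.635 kWh
Cost = 86.18 × £0.34 + 64.635 × £0.28 = £29.3012 + £18.0978 = £47.40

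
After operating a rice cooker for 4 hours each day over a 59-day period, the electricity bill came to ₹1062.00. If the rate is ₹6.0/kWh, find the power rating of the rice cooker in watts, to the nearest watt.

Energy = ₹1062.00 ÷ ₹6.0/kWh = 177 kWh
Runtime = 4 h/day × 59 days = 236 h
Power = 177 kWh ÷ 236 h = 0.75 kW = 750 W

750 W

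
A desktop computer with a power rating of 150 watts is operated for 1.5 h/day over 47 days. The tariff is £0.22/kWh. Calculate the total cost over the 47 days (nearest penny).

Runtime = 1.5 h/day × 47 days = 70.5 h
Energy = 0.15 kW × 70.5 h = 10.575 kWh
Cost = 10.575 kWh × £0.22/kWh = £2.33

£2.33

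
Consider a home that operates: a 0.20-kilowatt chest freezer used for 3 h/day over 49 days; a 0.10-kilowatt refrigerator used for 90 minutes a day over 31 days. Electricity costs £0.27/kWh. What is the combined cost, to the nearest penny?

£9.19

chest freezer: Runtime = 3 h/day × 49 days = 147 h
chest freezer: 0.2 kW × 147 h = 29.4 kWh
refrigerator: Runtime = 90 min × 31 = 2790 min = 46.5 h
refrigerator: 0.1 kW × 46.5 h = 4.65 kWh
Total energy = 34.05 kWh
Cost = 34.05 × £0.27 = £9.19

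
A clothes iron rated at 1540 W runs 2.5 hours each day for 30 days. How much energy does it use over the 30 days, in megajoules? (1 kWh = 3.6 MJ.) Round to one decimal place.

Runtime = 2.5 h/day × 30 days = 75 h
Energy = 1.54 kW × 75 h = 115.5 kWh
= 115.5 × 3.6 MJ = 415.8 MJ

415.8 MJ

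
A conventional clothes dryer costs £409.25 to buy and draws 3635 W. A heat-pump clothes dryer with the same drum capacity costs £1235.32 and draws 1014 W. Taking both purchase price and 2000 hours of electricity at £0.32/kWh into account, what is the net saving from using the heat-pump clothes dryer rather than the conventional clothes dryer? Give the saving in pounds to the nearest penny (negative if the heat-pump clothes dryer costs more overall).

£851.37

conventional clothes dryer: £409.25 + (3635/1000) kW × 2000 h × £0.32 = £409.25 + £2326.4 = £2735.65
heat-pump clothes dryer: £1235.32 + (1014/1000) kW × 2000 h × £0.32 = £1235.32 + £648.96 = £1884.28
Saving = £2735.65 − £1884.28 = £851.37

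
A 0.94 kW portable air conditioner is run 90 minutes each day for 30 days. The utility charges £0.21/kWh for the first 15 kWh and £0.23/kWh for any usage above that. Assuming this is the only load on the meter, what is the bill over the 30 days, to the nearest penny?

Runtime = 90 min × 30 = 2700 min = 45 h
Energy = 0.94 kW × 45 h = 42.3 kWh
Tier 1 (0–15 kWh): 15 × £0.21 = £3.15
Above 15 kWh: 27.3 × £0.23 = £6.279
Bill = £9.43

£9.43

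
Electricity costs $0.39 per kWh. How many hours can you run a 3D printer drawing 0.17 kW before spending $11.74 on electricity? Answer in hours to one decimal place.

Energy available = $11.74 ÷ $0.39/kWh = 30.1026 kWh
Hours = 30.1026 kWh ÷ 0.17 kW = 177.1 h

177.1 h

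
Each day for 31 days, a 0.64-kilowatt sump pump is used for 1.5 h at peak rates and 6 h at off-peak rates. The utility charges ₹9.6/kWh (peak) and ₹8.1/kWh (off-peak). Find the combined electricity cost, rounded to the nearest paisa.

₹1249.92

Peak energy = 0.64 kW × 1.5 h × 31 = 29.76 kWh
Off-peak energy = 0.64 kW × 6 h × 31 = 119.04 kWh
Cost = 29.76 × ₹9.6 + 119.04 × ₹8.1 = ₹285.696 + ₹964.224 = ₹1249.92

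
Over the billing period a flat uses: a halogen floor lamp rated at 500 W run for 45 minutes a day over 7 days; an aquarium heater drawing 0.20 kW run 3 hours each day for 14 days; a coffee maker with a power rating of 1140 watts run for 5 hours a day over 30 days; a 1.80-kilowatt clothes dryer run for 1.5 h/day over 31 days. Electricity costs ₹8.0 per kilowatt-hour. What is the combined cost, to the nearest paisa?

₹2125.80

halogen floor lamp: Runtime = 45 min × 7 = 315 min = 5.25 h
halogen floor lamp: 0.5 kW × 5.25 h = 2.625 kWh
aquarium heater: Runtime = 3 h/day × 14 days = 42 h
aquarium heater: 0.2 kW × 42 h = 8.4 kWh
coffee maker: Runtime = 5 h/day × 30 days = 150 h
coffee maker: 1.14 kW × 150 h = 171 kWh
clothes dryer: Runtime = 1.5 h/day × 31 days = 46.5 h
clothes dryer: 1.8 kW × 46.5 h = 83.7 kWh
Total energy = 265.725 kWh
Cost = 265.725 × ₹8.0 = ₹2125.80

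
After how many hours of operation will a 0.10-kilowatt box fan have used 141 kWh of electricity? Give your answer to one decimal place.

1410.0 h

Hours = 141 kWh ÷ 0.1 kW = 1410.0 h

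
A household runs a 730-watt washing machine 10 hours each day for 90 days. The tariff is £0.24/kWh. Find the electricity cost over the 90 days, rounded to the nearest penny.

£157.68

Runtime = 10 h/day × 90 days = 900 h
Energy = 0.73 kW × 900 h = 657 kWh
Cost = 657 kWh × £0.24/kWh = £157.68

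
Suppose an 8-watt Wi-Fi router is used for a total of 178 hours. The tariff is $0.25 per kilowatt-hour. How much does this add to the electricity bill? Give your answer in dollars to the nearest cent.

Energy = 0.008 kW × 178 h = 1.424 kWh
Cost = 1.424 kWh × $0.25/kWh = $0.36

$0.36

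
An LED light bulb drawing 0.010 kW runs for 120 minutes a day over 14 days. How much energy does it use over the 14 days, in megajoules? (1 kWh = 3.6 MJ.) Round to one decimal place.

Runtime = 120 min × 14 = 1680 min = 28 h
Energy = 0.01 kW × 28 h = 0.28 kWh
= 0.28 × 3.6 MJ = 1.0 MJ

1.0 MJ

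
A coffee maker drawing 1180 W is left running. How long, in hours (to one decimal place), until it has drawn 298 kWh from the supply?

Hours = 298 kWh ÷ 1.18 kW = 252.5 h

252.5 h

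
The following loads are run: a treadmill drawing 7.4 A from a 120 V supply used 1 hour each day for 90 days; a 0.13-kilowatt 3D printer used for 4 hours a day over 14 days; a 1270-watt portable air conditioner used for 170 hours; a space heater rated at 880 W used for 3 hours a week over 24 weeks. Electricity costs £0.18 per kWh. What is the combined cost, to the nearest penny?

treadmill: Power = 7.4 A × 120 V = 888 W = 0.888 kW
treadmill: Runtime = 1 h/day × 90 days = 90 h
treadmill: 0.888 kW × 90 h = 79.92 kWh
3D printer: Runtime = 4 h/day × 14 days = 56 h
3D printer: 0.13 kW × 56 h = 7.28 kWh
portable air conditioner: 1.27 kW × 170 h = 215.9 kWh
space heater: Runtime = 3 h/week × 24 weeks = 72 h
space heater: 0.88 kW × 72 h = 63.36 kWh
Total energy = 366.46 kWh
Cost = 366.46 × £0.18 = £65.96

£65.96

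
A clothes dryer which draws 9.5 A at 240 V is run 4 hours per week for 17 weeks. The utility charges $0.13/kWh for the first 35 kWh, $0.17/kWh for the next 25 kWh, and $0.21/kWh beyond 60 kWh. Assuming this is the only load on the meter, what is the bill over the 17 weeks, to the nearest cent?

Power = 9.5 A × 240 V = 2280 W = 2.28 kW
Runtime = 4 h/week × 17 weeks = 68 h
Energy = 2.28 kW × 68 h = 155.04 kWh
Tier 1 (0–35 kWh): 35 × $0.13 = $4.55
Tier 2 (35–60 kWh): 25 × $0.17 = $4.25
Above 60 kWh: 95.04 × $0.21 = $19.9584
Bill = $28.76

$28.76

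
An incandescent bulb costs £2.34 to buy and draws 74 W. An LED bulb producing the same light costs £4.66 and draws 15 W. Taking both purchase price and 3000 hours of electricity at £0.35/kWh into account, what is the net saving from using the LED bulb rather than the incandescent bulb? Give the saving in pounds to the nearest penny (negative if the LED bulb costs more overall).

incandescent bulb: £2.34 + (74/1000) kW × 3000 h × £0.35 = £2.34 + £77.7 = £80.04
LED bulb: £4.66 + (15/1000) kW × 3000 h × £0.35 = £4.66 + £15.75 = £20.41
Saving = £80.04 − £20.41 = £59.63

£59.63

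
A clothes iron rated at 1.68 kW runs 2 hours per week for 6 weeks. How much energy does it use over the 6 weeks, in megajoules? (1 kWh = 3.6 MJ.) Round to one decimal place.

Runtime = 2 h/week × 6 weeks = 12 h
Energy = 1.68 kW × 12 h = 20.16 kWh
= 20.16 × 3.6 MJ = 72.6 MJ

72.6 MJ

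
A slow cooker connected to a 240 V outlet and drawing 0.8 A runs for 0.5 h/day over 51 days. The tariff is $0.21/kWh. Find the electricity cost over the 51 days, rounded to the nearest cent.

Power = 0.8 A × 240 V = 192 W = 0.192 kW
Runtime = 0.5 h/day × 51 days = 25.5 h
Energy = 0.192 kW × 25.5 h = 4.896 kWh
Cost = 4.896 kWh × $0.21/kWh = $1.03

$1.03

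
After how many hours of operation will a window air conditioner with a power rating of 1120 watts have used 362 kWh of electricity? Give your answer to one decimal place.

323.2 h

Hours = 362 kWh ÷ 1.12 kW = 323.2 h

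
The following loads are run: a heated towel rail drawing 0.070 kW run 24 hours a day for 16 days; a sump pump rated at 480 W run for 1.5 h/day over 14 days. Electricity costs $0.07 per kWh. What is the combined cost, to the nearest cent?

heated towel rail: Runtime = 24 h × 16 = 384 h
heated towel rail: 0.07 kW × 384 h = 26.88 kWh
sump pump: Runtime = 1.5 h/day × 14 days = 21 h
sump pump: 0.48 kW × 21 h = 10.08 kWh
Total energy = 36.96 kWh
Cost = 36.96 × $0.07 = $2.59

$2.59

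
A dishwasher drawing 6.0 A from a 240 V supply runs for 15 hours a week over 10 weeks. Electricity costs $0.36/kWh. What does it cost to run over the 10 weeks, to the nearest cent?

$77.76

Power = 6.0 A × 240 V = 1440 W = 1.44 kW
Runtime = 15 h/week × 10 weeks = 150 h
Energy = 1.44 kW × 150 h = 216 kWh
Cost = 216 kWh × $0.36/kWh = $77.76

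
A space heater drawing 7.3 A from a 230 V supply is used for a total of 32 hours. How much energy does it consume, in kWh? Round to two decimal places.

53.73 kWh

Power = 7.3 A × 230 V = 1679 W = 1.679 kW
Energy = 1.679 kW × 32 h = 53.728 kWh ≈ 53.73 kWh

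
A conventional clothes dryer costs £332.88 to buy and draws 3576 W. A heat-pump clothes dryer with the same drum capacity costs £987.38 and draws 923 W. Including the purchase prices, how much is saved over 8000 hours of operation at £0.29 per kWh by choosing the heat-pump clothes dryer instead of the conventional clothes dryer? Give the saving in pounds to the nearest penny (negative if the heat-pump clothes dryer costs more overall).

£5500.46

conventional clothes dryer: £332.88 + (3576/1000) kW × 8000 h × £0.29 = £332.88 + £8296.32 = £8629.2
heat-pump clothes dryer: £987.38 + (923/1000) kW × 8000 h × £0.29 = £987.38 + £2141.36 = £3128.74
Saving = £8629.2 − £3128.74 = £5500.46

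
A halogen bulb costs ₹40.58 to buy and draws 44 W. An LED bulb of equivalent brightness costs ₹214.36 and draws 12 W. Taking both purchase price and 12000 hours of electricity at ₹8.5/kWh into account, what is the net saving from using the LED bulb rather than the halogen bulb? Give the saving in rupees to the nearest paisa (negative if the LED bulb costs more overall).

₹3090.22

halogen bulb: ₹40.58 + (44/1000) kW × 12000 h × ₹8.5 = ₹40.58 + ₹4488 = ₹4528.58
LED bulb: ₹214.36 + (12/1000) kW × 12000 h × ₹8.5 = ₹214.36 + ₹1224 = ₹1438.36
Saving = ₹4528.58 − ₹1438.36 = ₹3090.22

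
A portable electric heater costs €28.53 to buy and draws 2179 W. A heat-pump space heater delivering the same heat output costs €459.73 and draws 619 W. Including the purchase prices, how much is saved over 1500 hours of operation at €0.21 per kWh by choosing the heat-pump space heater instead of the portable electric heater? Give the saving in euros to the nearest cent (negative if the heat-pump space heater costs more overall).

portable electric heater: €28.53 + (2179/1000) kW × 1500 h × €0.21 = €28.53 + €686.385 = €714.915
heat-pump space heater: €459.73 + (619/1000) kW × 1500 h × €0.21 = €459.73 + €194.985 = €654.715
Saving = €714.915 − €654.715 = €60.2

€60.20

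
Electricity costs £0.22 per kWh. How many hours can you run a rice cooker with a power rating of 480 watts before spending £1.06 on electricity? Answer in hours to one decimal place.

Energy available = £1.06 ÷ £0.22/kWh = 4.8182 kWh
Hours = 4.8182 kWh ÷ 0.48 kW = 10.0 h

10.0 h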